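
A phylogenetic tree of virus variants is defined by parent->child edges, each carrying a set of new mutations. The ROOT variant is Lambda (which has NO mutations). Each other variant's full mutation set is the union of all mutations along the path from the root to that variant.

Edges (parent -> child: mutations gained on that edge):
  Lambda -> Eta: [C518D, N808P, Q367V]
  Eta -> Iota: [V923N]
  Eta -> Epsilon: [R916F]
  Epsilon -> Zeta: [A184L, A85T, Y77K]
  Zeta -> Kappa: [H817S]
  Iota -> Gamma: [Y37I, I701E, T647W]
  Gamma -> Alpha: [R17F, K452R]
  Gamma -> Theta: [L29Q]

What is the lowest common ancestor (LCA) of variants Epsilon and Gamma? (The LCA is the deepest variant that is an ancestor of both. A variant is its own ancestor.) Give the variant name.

Path from root to Epsilon: Lambda -> Eta -> Epsilon
  ancestors of Epsilon: {Lambda, Eta, Epsilon}
Path from root to Gamma: Lambda -> Eta -> Iota -> Gamma
  ancestors of Gamma: {Lambda, Eta, Iota, Gamma}
Common ancestors: {Lambda, Eta}
Walk up from Gamma: Gamma (not in ancestors of Epsilon), Iota (not in ancestors of Epsilon), Eta (in ancestors of Epsilon), Lambda (in ancestors of Epsilon)
Deepest common ancestor (LCA) = Eta

Answer: Eta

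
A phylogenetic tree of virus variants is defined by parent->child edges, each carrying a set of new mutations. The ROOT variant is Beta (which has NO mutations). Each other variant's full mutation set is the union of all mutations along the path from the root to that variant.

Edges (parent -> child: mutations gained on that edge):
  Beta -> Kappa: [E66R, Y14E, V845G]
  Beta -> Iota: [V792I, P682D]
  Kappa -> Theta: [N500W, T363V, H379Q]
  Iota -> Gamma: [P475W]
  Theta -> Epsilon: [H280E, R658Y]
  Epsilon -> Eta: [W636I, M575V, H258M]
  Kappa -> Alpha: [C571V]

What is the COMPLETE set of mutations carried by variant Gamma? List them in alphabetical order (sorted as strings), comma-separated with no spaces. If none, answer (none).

Answer: P475W,P682D,V792I

Derivation:
At Beta: gained [] -> total []
At Iota: gained ['V792I', 'P682D'] -> total ['P682D', 'V792I']
At Gamma: gained ['P475W'] -> total ['P475W', 'P682D', 'V792I']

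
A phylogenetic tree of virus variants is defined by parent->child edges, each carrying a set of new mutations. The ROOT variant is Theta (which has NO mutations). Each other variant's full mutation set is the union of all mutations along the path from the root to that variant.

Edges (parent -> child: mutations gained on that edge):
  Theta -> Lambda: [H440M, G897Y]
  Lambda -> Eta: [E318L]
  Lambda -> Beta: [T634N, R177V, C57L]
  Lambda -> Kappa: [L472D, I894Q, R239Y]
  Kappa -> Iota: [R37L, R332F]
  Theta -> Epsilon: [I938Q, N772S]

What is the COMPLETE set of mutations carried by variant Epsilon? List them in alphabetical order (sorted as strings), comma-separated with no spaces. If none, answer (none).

At Theta: gained [] -> total []
At Epsilon: gained ['I938Q', 'N772S'] -> total ['I938Q', 'N772S']

Answer: I938Q,N772S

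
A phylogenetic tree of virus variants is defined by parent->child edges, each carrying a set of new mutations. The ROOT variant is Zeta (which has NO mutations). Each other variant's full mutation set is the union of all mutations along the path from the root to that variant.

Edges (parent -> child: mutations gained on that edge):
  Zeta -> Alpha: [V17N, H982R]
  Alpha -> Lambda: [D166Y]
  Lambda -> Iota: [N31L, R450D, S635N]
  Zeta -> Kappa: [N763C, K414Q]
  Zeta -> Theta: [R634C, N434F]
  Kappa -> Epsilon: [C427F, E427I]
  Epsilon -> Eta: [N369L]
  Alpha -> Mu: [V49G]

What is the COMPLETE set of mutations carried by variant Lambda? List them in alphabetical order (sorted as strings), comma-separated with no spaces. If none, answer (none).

At Zeta: gained [] -> total []
At Alpha: gained ['V17N', 'H982R'] -> total ['H982R', 'V17N']
At Lambda: gained ['D166Y'] -> total ['D166Y', 'H982R', 'V17N']

Answer: D166Y,H982R,V17N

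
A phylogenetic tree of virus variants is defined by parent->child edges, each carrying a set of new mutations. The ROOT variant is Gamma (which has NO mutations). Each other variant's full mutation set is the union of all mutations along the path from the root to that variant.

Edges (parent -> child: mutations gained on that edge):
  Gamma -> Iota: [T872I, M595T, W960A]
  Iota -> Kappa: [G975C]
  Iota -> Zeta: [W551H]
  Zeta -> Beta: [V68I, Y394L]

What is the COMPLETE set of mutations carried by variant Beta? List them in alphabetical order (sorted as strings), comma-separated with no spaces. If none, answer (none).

Answer: M595T,T872I,V68I,W551H,W960A,Y394L

Derivation:
At Gamma: gained [] -> total []
At Iota: gained ['T872I', 'M595T', 'W960A'] -> total ['M595T', 'T872I', 'W960A']
At Zeta: gained ['W551H'] -> total ['M595T', 'T872I', 'W551H', 'W960A']
At Beta: gained ['V68I', 'Y394L'] -> total ['M595T', 'T872I', 'V68I', 'W551H', 'W960A', 'Y394L']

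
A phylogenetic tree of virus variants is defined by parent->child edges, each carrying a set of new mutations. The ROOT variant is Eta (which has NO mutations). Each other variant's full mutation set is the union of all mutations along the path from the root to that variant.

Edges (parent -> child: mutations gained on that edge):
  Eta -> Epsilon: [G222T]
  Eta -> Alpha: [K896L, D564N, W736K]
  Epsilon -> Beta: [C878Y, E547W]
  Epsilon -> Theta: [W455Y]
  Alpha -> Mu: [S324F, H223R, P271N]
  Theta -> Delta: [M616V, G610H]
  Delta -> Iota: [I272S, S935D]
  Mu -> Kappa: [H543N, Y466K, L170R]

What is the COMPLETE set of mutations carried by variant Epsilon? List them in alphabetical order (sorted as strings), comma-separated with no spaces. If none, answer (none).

Answer: G222T

Derivation:
At Eta: gained [] -> total []
At Epsilon: gained ['G222T'] -> total ['G222T']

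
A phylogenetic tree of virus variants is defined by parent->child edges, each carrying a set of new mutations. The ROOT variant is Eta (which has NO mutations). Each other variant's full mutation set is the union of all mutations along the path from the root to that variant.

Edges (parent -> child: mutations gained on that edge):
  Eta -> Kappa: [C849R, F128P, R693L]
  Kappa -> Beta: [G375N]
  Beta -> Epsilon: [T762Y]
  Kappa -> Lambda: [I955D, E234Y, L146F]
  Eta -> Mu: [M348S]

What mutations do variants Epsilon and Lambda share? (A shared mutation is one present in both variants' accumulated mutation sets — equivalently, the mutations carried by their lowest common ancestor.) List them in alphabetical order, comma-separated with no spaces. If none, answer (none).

Answer: C849R,F128P,R693L

Derivation:
Accumulating mutations along path to Epsilon:
  At Eta: gained [] -> total []
  At Kappa: gained ['C849R', 'F128P', 'R693L'] -> total ['C849R', 'F128P', 'R693L']
  At Beta: gained ['G375N'] -> total ['C849R', 'F128P', 'G375N', 'R693L']
  At Epsilon: gained ['T762Y'] -> total ['C849R', 'F128P', 'G375N', 'R693L', 'T762Y']
Mutations(Epsilon) = ['C849R', 'F128P', 'G375N', 'R693L', 'T762Y']
Accumulating mutations along path to Lambda:
  At Eta: gained [] -> total []
  At Kappa: gained ['C849R', 'F128P', 'R693L'] -> total ['C849R', 'F128P', 'R693L']
  At Lambda: gained ['I955D', 'E234Y', 'L146F'] -> total ['C849R', 'E234Y', 'F128P', 'I955D', 'L146F', 'R693L']
Mutations(Lambda) = ['C849R', 'E234Y', 'F128P', 'I955D', 'L146F', 'R693L']
Intersection: ['C849R', 'F128P', 'G375N', 'R693L', 'T762Y'] ∩ ['C849R', 'E234Y', 'F128P', 'I955D', 'L146F', 'R693L'] = ['C849R', 'F128P', 'R693L']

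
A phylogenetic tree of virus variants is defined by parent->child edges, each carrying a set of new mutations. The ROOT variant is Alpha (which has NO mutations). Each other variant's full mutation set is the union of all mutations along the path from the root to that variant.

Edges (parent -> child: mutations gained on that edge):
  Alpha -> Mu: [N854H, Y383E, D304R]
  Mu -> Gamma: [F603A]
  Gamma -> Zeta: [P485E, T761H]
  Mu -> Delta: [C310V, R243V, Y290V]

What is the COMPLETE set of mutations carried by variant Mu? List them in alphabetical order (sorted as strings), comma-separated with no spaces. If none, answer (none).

At Alpha: gained [] -> total []
At Mu: gained ['N854H', 'Y383E', 'D304R'] -> total ['D304R', 'N854H', 'Y383E']

Answer: D304R,N854H,Y383E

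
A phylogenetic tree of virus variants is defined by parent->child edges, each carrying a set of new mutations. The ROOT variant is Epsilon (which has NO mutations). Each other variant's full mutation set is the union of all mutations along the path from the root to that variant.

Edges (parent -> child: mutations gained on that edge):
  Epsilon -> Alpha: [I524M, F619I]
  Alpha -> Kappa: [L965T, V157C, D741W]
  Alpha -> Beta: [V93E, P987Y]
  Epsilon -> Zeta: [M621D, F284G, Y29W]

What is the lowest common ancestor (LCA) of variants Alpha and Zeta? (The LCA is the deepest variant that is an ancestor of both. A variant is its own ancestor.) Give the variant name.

Path from root to Alpha: Epsilon -> Alpha
  ancestors of Alpha: {Epsilon, Alpha}
Path from root to Zeta: Epsilon -> Zeta
  ancestors of Zeta: {Epsilon, Zeta}
Common ancestors: {Epsilon}
Walk up from Zeta: Zeta (not in ancestors of Alpha), Epsilon (in ancestors of Alpha)
Deepest common ancestor (LCA) = Epsilon

Answer: Epsilon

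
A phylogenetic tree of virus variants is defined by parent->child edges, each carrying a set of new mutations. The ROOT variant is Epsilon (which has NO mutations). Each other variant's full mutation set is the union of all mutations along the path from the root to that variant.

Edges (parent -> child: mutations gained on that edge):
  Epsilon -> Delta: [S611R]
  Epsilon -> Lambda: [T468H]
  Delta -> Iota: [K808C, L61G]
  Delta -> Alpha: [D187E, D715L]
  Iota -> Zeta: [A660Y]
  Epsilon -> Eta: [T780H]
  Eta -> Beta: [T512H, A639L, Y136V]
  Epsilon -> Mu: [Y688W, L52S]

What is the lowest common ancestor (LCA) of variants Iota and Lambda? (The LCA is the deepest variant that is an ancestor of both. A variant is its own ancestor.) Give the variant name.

Path from root to Iota: Epsilon -> Delta -> Iota
  ancestors of Iota: {Epsilon, Delta, Iota}
Path from root to Lambda: Epsilon -> Lambda
  ancestors of Lambda: {Epsilon, Lambda}
Common ancestors: {Epsilon}
Walk up from Lambda: Lambda (not in ancestors of Iota), Epsilon (in ancestors of Iota)
Deepest common ancestor (LCA) = Epsilon

Answer: Epsilon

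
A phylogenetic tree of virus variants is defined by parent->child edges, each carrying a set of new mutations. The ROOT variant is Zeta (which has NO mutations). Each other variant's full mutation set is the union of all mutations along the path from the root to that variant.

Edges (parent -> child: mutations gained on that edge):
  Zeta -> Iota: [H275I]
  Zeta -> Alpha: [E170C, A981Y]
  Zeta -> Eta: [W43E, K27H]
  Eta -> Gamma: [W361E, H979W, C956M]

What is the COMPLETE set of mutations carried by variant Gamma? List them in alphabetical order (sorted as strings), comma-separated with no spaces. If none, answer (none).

Answer: C956M,H979W,K27H,W361E,W43E

Derivation:
At Zeta: gained [] -> total []
At Eta: gained ['W43E', 'K27H'] -> total ['K27H', 'W43E']
At Gamma: gained ['W361E', 'H979W', 'C956M'] -> total ['C956M', 'H979W', 'K27H', 'W361E', 'W43E']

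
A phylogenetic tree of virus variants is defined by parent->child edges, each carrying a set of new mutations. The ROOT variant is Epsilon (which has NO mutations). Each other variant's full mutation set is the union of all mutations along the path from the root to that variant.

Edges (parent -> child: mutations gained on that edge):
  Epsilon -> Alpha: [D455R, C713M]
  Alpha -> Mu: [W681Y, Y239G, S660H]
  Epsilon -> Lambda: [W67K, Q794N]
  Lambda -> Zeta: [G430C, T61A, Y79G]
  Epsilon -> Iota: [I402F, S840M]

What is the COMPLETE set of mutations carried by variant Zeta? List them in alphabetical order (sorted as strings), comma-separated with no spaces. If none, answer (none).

Answer: G430C,Q794N,T61A,W67K,Y79G

Derivation:
At Epsilon: gained [] -> total []
At Lambda: gained ['W67K', 'Q794N'] -> total ['Q794N', 'W67K']
At Zeta: gained ['G430C', 'T61A', 'Y79G'] -> total ['G430C', 'Q794N', 'T61A', 'W67K', 'Y79G']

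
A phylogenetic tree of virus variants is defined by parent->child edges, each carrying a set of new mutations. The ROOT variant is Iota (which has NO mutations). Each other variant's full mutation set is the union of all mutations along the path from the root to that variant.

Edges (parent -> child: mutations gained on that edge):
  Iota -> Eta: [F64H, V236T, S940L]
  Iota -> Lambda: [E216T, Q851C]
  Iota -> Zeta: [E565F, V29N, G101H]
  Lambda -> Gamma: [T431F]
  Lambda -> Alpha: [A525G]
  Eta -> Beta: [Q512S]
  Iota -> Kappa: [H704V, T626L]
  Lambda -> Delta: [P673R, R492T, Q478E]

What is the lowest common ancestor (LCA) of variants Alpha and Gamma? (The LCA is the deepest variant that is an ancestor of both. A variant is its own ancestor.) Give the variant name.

Path from root to Alpha: Iota -> Lambda -> Alpha
  ancestors of Alpha: {Iota, Lambda, Alpha}
Path from root to Gamma: Iota -> Lambda -> Gamma
  ancestors of Gamma: {Iota, Lambda, Gamma}
Common ancestors: {Iota, Lambda}
Walk up from Gamma: Gamma (not in ancestors of Alpha), Lambda (in ancestors of Alpha), Iota (in ancestors of Alpha)
Deepest common ancestor (LCA) = Lambda

Answer: Lambda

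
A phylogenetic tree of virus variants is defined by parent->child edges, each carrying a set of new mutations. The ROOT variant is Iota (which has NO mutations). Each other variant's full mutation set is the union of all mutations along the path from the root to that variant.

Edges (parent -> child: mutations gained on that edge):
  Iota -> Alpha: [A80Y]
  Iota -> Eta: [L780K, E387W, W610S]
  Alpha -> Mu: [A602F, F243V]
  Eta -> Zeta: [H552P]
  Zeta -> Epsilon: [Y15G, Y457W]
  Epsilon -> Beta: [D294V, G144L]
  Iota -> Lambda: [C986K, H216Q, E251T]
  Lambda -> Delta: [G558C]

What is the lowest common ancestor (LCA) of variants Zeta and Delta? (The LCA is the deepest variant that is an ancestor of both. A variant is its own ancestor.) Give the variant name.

Path from root to Zeta: Iota -> Eta -> Zeta
  ancestors of Zeta: {Iota, Eta, Zeta}
Path from root to Delta: Iota -> Lambda -> Delta
  ancestors of Delta: {Iota, Lambda, Delta}
Common ancestors: {Iota}
Walk up from Delta: Delta (not in ancestors of Zeta), Lambda (not in ancestors of Zeta), Iota (in ancestors of Zeta)
Deepest common ancestor (LCA) = Iota

Answer: Iota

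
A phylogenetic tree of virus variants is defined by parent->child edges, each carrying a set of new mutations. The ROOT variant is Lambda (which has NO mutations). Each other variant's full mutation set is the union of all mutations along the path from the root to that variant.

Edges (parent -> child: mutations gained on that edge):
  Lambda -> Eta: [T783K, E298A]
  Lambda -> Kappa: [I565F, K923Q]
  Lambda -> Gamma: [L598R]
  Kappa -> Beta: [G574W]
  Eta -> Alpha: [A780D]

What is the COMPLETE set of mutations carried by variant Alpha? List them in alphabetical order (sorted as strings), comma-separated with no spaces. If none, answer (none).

Answer: A780D,E298A,T783K

Derivation:
At Lambda: gained [] -> total []
At Eta: gained ['T783K', 'E298A'] -> total ['E298A', 'T783K']
At Alpha: gained ['A780D'] -> total ['A780D', 'E298A', 'T783K']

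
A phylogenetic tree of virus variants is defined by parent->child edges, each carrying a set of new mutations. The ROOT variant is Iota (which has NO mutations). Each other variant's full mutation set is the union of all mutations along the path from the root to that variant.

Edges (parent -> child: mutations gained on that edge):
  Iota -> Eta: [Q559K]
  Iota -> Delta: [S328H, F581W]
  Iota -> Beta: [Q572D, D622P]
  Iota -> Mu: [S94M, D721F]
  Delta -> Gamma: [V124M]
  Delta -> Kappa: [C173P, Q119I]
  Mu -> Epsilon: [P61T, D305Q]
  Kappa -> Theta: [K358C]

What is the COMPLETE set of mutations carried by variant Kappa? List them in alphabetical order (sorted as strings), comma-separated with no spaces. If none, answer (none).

At Iota: gained [] -> total []
At Delta: gained ['S328H', 'F581W'] -> total ['F581W', 'S328H']
At Kappa: gained ['C173P', 'Q119I'] -> total ['C173P', 'F581W', 'Q119I', 'S328H']

Answer: C173P,F581W,Q119I,S328H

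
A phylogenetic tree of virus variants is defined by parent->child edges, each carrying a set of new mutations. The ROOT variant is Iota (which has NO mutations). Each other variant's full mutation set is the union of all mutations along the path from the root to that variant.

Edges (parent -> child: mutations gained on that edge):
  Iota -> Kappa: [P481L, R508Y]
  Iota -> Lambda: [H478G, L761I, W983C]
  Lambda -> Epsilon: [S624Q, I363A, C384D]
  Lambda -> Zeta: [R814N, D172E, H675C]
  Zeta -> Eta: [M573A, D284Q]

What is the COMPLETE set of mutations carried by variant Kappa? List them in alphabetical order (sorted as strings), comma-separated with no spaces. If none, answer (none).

At Iota: gained [] -> total []
At Kappa: gained ['P481L', 'R508Y'] -> total ['P481L', 'R508Y']

Answer: P481L,R508Y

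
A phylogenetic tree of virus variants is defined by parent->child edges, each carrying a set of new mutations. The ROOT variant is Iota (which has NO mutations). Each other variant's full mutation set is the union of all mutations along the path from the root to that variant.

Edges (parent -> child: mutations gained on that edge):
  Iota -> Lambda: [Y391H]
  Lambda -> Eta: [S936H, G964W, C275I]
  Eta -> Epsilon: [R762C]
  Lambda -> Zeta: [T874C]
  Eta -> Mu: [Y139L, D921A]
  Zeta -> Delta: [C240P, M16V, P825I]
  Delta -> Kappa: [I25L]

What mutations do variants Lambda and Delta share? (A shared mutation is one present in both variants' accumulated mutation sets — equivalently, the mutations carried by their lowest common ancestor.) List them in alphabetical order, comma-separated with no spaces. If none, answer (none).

Answer: Y391H

Derivation:
Accumulating mutations along path to Lambda:
  At Iota: gained [] -> total []
  At Lambda: gained ['Y391H'] -> total ['Y391H']
Mutations(Lambda) = ['Y391H']
Accumulating mutations along path to Delta:
  At Iota: gained [] -> total []
  At Lambda: gained ['Y391H'] -> total ['Y391H']
  At Zeta: gained ['T874C'] -> total ['T874C', 'Y391H']
  At Delta: gained ['C240P', 'M16V', 'P825I'] -> total ['C240P', 'M16V', 'P825I', 'T874C', 'Y391H']
Mutations(Delta) = ['C240P', 'M16V', 'P825I', 'T874C', 'Y391H']
Intersection: ['Y391H'] ∩ ['C240P', 'M16V', 'P825I', 'T874C', 'Y391H'] = ['Y391H']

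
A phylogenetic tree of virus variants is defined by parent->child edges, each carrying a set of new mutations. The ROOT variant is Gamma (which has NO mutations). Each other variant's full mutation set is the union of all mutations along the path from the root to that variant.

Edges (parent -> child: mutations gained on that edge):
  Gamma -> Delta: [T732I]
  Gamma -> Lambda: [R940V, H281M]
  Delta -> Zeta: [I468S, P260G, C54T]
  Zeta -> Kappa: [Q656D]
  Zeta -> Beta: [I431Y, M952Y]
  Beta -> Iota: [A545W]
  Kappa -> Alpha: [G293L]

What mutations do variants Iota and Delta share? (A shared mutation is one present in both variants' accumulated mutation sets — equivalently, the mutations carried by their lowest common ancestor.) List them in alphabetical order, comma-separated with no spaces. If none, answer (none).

Accumulating mutations along path to Iota:
  At Gamma: gained [] -> total []
  At Delta: gained ['T732I'] -> total ['T732I']
  At Zeta: gained ['I468S', 'P260G', 'C54T'] -> total ['C54T', 'I468S', 'P260G', 'T732I']
  At Beta: gained ['I431Y', 'M952Y'] -> total ['C54T', 'I431Y', 'I468S', 'M952Y', 'P260G', 'T732I']
  At Iota: gained ['A545W'] -> total ['A545W', 'C54T', 'I431Y', 'I468S', 'M952Y', 'P260G', 'T732I']
Mutations(Iota) = ['A545W', 'C54T', 'I431Y', 'I468S', 'M952Y', 'P260G', 'T732I']
Accumulating mutations along path to Delta:
  At Gamma: gained [] -> total []
  At Delta: gained ['T732I'] -> total ['T732I']
Mutations(Delta) = ['T732I']
Intersection: ['A545W', 'C54T', 'I431Y', 'I468S', 'M952Y', 'P260G', 'T732I'] ∩ ['T732I'] = ['T732I']

Answer: T732I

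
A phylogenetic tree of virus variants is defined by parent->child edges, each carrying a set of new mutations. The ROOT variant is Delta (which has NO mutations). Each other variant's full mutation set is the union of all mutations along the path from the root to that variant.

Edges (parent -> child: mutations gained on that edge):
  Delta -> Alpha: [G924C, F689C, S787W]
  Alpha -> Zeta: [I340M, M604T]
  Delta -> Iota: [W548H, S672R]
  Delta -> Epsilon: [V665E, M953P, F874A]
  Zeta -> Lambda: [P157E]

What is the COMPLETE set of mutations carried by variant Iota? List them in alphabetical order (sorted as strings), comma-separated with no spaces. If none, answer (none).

At Delta: gained [] -> total []
At Iota: gained ['W548H', 'S672R'] -> total ['S672R', 'W548H']

Answer: S672R,W548H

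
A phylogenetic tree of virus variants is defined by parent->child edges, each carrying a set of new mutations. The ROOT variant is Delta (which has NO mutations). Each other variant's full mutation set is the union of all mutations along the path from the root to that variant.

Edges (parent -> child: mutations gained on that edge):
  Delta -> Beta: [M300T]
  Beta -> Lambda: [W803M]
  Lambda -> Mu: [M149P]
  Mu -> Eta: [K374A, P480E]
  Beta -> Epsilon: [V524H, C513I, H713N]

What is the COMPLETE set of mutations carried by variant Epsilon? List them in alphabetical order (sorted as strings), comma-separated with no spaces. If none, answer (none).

Answer: C513I,H713N,M300T,V524H

Derivation:
At Delta: gained [] -> total []
At Beta: gained ['M300T'] -> total ['M300T']
At Epsilon: gained ['V524H', 'C513I', 'H713N'] -> total ['C513I', 'H713N', 'M300T', 'V524H']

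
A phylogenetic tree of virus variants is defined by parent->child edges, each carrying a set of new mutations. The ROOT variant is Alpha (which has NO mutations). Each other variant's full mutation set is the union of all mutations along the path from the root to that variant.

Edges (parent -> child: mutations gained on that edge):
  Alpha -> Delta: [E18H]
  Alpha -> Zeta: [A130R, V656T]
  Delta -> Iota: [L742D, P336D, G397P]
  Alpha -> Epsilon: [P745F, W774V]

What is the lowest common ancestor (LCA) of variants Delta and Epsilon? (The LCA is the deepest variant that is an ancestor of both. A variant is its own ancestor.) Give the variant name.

Path from root to Delta: Alpha -> Delta
  ancestors of Delta: {Alpha, Delta}
Path from root to Epsilon: Alpha -> Epsilon
  ancestors of Epsilon: {Alpha, Epsilon}
Common ancestors: {Alpha}
Walk up from Epsilon: Epsilon (not in ancestors of Delta), Alpha (in ancestors of Delta)
Deepest common ancestor (LCA) = Alpha

Answer: Alpha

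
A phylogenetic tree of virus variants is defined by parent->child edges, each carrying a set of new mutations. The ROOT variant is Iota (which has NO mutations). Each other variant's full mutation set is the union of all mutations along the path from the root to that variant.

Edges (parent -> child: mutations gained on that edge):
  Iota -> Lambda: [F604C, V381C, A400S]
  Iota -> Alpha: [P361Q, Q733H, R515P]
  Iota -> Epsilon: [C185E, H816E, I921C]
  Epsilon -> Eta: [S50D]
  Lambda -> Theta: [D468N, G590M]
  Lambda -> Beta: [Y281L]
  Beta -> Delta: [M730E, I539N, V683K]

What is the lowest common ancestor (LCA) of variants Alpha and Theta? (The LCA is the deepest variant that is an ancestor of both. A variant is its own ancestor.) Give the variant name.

Path from root to Alpha: Iota -> Alpha
  ancestors of Alpha: {Iota, Alpha}
Path from root to Theta: Iota -> Lambda -> Theta
  ancestors of Theta: {Iota, Lambda, Theta}
Common ancestors: {Iota}
Walk up from Theta: Theta (not in ancestors of Alpha), Lambda (not in ancestors of Alpha), Iota (in ancestors of Alpha)
Deepest common ancestor (LCA) = Iota

Answer: Iota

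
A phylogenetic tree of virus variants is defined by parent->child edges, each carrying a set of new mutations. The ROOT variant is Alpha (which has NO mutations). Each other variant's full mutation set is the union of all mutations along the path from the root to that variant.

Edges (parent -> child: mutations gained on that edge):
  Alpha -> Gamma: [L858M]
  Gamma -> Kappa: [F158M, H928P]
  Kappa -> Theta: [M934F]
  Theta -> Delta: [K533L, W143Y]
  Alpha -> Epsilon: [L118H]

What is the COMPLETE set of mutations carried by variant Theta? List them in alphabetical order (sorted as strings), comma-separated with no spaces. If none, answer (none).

Answer: F158M,H928P,L858M,M934F

Derivation:
At Alpha: gained [] -> total []
At Gamma: gained ['L858M'] -> total ['L858M']
At Kappa: gained ['F158M', 'H928P'] -> total ['F158M', 'H928P', 'L858M']
At Theta: gained ['M934F'] -> total ['F158M', 'H928P', 'L858M', 'M934F']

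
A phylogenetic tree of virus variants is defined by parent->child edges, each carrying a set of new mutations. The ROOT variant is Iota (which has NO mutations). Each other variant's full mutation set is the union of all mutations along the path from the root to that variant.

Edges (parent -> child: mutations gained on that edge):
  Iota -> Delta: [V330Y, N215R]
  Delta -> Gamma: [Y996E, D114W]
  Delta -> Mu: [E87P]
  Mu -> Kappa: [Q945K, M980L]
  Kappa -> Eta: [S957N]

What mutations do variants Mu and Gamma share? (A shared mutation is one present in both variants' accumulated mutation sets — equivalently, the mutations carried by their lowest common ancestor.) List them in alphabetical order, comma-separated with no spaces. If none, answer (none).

Answer: N215R,V330Y

Derivation:
Accumulating mutations along path to Mu:
  At Iota: gained [] -> total []
  At Delta: gained ['V330Y', 'N215R'] -> total ['N215R', 'V330Y']
  At Mu: gained ['E87P'] -> total ['E87P', 'N215R', 'V330Y']
Mutations(Mu) = ['E87P', 'N215R', 'V330Y']
Accumulating mutations along path to Gamma:
  At Iota: gained [] -> total []
  At Delta: gained ['V330Y', 'N215R'] -> total ['N215R', 'V330Y']
  At Gamma: gained ['Y996E', 'D114W'] -> total ['D114W', 'N215R', 'V330Y', 'Y996E']
Mutations(Gamma) = ['D114W', 'N215R', 'V330Y', 'Y996E']
Intersection: ['E87P', 'N215R', 'V330Y'] ∩ ['D114W', 'N215R', 'V330Y', 'Y996E'] = ['N215R', 'V330Y']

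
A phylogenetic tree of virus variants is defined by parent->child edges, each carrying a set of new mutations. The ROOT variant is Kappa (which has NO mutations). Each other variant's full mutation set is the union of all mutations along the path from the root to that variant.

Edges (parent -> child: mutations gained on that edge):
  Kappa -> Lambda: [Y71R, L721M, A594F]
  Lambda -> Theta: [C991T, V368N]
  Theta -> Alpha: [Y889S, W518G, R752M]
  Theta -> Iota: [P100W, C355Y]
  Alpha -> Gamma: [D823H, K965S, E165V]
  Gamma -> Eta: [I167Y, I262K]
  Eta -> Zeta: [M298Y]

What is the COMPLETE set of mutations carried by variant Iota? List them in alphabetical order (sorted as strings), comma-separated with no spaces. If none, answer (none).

Answer: A594F,C355Y,C991T,L721M,P100W,V368N,Y71R

Derivation:
At Kappa: gained [] -> total []
At Lambda: gained ['Y71R', 'L721M', 'A594F'] -> total ['A594F', 'L721M', 'Y71R']
At Theta: gained ['C991T', 'V368N'] -> total ['A594F', 'C991T', 'L721M', 'V368N', 'Y71R']
At Iota: gained ['P100W', 'C355Y'] -> total ['A594F', 'C355Y', 'C991T', 'L721M', 'P100W', 'V368N', 'Y71R']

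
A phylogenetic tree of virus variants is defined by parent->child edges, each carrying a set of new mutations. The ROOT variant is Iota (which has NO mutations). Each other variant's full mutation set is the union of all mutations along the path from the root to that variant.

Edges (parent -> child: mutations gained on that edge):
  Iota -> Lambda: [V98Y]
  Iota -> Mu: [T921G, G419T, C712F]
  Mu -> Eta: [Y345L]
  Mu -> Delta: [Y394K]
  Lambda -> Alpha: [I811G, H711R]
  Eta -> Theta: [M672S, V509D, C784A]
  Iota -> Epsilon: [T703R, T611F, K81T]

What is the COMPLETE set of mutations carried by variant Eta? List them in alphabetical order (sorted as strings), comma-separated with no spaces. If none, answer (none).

Answer: C712F,G419T,T921G,Y345L

Derivation:
At Iota: gained [] -> total []
At Mu: gained ['T921G', 'G419T', 'C712F'] -> total ['C712F', 'G419T', 'T921G']
At Eta: gained ['Y345L'] -> total ['C712F', 'G419T', 'T921G', 'Y345L']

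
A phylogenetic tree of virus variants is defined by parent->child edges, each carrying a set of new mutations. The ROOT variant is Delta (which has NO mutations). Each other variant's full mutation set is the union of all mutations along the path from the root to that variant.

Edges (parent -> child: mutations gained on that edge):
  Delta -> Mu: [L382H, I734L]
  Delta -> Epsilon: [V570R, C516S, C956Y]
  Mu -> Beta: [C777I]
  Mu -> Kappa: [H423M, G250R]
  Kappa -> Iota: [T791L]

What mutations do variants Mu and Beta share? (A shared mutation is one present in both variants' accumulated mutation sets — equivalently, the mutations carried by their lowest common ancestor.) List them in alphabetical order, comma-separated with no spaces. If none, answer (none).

Answer: I734L,L382H

Derivation:
Accumulating mutations along path to Mu:
  At Delta: gained [] -> total []
  At Mu: gained ['L382H', 'I734L'] -> total ['I734L', 'L382H']
Mutations(Mu) = ['I734L', 'L382H']
Accumulating mutations along path to Beta:
  At Delta: gained [] -> total []
  At Mu: gained ['L382H', 'I734L'] -> total ['I734L', 'L382H']
  At Beta: gained ['C777I'] -> total ['C777I', 'I734L', 'L382H']
Mutations(Beta) = ['C777I', 'I734L', 'L382H']
Intersection: ['I734L', 'L382H'] ∩ ['C777I', 'I734L', 'L382H'] = ['I734L', 'L382H']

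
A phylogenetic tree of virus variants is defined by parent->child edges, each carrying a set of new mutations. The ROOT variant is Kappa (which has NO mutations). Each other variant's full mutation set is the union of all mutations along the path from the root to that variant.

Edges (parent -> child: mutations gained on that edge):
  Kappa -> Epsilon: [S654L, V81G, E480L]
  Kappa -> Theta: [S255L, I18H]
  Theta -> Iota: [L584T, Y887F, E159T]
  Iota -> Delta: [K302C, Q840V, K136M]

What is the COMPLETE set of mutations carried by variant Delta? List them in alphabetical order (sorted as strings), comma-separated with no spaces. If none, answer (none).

At Kappa: gained [] -> total []
At Theta: gained ['S255L', 'I18H'] -> total ['I18H', 'S255L']
At Iota: gained ['L584T', 'Y887F', 'E159T'] -> total ['E159T', 'I18H', 'L584T', 'S255L', 'Y887F']
At Delta: gained ['K302C', 'Q840V', 'K136M'] -> total ['E159T', 'I18H', 'K136M', 'K302C', 'L584T', 'Q840V', 'S255L', 'Y887F']

Answer: E159T,I18H,K136M,K302C,L584T,Q840V,S255L,Y887F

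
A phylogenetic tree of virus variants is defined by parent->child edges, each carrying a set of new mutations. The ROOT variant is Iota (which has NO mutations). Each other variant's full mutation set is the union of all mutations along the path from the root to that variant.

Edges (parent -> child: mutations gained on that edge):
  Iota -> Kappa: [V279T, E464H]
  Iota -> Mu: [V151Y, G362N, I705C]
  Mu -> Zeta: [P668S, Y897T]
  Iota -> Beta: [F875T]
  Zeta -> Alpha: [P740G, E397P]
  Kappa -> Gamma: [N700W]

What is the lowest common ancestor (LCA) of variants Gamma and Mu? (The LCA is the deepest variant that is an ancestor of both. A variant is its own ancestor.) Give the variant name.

Answer: Iota

Derivation:
Path from root to Gamma: Iota -> Kappa -> Gamma
  ancestors of Gamma: {Iota, Kappa, Gamma}
Path from root to Mu: Iota -> Mu
  ancestors of Mu: {Iota, Mu}
Common ancestors: {Iota}
Walk up from Mu: Mu (not in ancestors of Gamma), Iota (in ancestors of Gamma)
Deepest common ancestor (LCA) = Iota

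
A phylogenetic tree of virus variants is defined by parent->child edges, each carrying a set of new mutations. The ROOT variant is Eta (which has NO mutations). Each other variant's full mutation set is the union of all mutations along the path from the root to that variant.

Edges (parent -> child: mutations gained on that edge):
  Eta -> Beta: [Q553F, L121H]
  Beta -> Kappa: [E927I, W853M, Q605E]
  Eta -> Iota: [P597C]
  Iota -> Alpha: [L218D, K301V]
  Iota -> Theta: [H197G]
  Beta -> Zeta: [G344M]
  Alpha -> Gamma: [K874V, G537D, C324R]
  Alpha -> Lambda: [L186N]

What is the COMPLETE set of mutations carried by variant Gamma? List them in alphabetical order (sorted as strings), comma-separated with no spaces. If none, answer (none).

Answer: C324R,G537D,K301V,K874V,L218D,P597C

Derivation:
At Eta: gained [] -> total []
At Iota: gained ['P597C'] -> total ['P597C']
At Alpha: gained ['L218D', 'K301V'] -> total ['K301V', 'L218D', 'P597C']
At Gamma: gained ['K874V', 'G537D', 'C324R'] -> total ['C324R', 'G537D', 'K301V', 'K874V', 'L218D', 'P597C']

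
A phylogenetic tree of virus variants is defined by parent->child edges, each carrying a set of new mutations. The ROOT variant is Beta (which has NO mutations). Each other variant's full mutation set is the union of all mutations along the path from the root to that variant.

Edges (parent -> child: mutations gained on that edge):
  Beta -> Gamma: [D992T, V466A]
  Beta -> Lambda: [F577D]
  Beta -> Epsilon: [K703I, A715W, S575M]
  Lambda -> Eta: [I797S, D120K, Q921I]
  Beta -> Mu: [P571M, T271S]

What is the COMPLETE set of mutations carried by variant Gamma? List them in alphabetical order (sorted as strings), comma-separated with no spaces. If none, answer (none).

Answer: D992T,V466A

Derivation:
At Beta: gained [] -> total []
At Gamma: gained ['D992T', 'V466A'] -> total ['D992T', 'V466A']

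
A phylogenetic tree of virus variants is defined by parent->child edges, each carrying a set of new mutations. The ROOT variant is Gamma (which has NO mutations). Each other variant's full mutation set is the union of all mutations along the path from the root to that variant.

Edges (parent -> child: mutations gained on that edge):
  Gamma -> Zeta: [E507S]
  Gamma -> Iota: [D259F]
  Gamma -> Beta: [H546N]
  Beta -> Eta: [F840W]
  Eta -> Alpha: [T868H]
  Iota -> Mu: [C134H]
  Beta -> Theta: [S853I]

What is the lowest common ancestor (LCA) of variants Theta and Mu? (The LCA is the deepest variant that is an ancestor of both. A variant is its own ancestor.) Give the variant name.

Answer: Gamma

Derivation:
Path from root to Theta: Gamma -> Beta -> Theta
  ancestors of Theta: {Gamma, Beta, Theta}
Path from root to Mu: Gamma -> Iota -> Mu
  ancestors of Mu: {Gamma, Iota, Mu}
Common ancestors: {Gamma}
Walk up from Mu: Mu (not in ancestors of Theta), Iota (not in ancestors of Theta), Gamma (in ancestors of Theta)
Deepest common ancestor (LCA) = Gamma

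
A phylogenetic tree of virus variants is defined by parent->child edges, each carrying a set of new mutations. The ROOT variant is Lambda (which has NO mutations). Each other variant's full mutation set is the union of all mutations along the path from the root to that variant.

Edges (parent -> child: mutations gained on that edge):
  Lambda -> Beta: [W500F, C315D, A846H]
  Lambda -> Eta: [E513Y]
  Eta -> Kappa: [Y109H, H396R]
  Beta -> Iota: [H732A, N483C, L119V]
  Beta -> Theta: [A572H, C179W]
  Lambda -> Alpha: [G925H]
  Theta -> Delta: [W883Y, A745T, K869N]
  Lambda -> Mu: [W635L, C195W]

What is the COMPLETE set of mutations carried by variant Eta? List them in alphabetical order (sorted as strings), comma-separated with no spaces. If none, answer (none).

Answer: E513Y

Derivation:
At Lambda: gained [] -> total []
At Eta: gained ['E513Y'] -> total ['E513Y']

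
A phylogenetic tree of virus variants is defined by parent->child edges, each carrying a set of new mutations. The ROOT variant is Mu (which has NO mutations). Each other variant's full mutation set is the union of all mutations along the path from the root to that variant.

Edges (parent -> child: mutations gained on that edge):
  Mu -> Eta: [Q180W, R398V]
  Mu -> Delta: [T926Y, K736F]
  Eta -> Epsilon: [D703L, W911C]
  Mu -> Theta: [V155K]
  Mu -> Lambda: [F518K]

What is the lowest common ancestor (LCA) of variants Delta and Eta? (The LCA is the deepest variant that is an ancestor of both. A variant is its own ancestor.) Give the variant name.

Path from root to Delta: Mu -> Delta
  ancestors of Delta: {Mu, Delta}
Path from root to Eta: Mu -> Eta
  ancestors of Eta: {Mu, Eta}
Common ancestors: {Mu}
Walk up from Eta: Eta (not in ancestors of Delta), Mu (in ancestors of Delta)
Deepest common ancestor (LCA) = Mu

Answer: Mu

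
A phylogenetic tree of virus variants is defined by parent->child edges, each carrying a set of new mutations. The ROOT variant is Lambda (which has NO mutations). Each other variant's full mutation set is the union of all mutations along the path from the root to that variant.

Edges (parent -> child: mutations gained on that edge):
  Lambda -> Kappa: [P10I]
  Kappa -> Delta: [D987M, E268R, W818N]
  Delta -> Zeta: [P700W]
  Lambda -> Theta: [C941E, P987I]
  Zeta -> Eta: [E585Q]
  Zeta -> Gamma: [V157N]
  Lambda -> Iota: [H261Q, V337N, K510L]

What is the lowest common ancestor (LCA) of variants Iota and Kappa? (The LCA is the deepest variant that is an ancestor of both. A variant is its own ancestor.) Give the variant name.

Answer: Lambda

Derivation:
Path from root to Iota: Lambda -> Iota
  ancestors of Iota: {Lambda, Iota}
Path from root to Kappa: Lambda -> Kappa
  ancestors of Kappa: {Lambda, Kappa}
Common ancestors: {Lambda}
Walk up from Kappa: Kappa (not in ancestors of Iota), Lambda (in ancestors of Iota)
Deepest common ancestor (LCA) = Lambda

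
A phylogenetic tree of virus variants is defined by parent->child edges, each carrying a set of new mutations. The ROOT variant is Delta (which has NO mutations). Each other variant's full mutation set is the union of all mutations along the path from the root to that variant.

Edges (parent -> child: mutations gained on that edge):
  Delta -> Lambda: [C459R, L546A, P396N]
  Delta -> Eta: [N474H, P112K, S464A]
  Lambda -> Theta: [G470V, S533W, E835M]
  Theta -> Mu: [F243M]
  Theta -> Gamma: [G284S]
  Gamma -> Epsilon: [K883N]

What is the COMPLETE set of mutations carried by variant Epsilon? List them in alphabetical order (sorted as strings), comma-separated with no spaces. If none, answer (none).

At Delta: gained [] -> total []
At Lambda: gained ['C459R', 'L546A', 'P396N'] -> total ['C459R', 'L546A', 'P396N']
At Theta: gained ['G470V', 'S533W', 'E835M'] -> total ['C459R', 'E835M', 'G470V', 'L546A', 'P396N', 'S533W']
At Gamma: gained ['G284S'] -> total ['C459R', 'E835M', 'G284S', 'G470V', 'L546A', 'P396N', 'S533W']
At Epsilon: gained ['K883N'] -> total ['C459R', 'E835M', 'G284S', 'G470V', 'K883N', 'L546A', 'P396N', 'S533W']

Answer: C459R,E835M,G284S,G470V,K883N,L546A,P396N,S533W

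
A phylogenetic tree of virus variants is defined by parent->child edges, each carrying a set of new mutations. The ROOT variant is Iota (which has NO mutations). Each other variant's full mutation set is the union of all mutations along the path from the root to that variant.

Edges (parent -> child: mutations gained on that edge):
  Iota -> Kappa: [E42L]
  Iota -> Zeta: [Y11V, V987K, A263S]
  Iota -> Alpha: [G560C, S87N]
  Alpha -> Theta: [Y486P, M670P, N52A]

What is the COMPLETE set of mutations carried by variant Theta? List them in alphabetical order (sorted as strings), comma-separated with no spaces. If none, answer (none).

Answer: G560C,M670P,N52A,S87N,Y486P

Derivation:
At Iota: gained [] -> total []
At Alpha: gained ['G560C', 'S87N'] -> total ['G560C', 'S87N']
At Theta: gained ['Y486P', 'M670P', 'N52A'] -> total ['G560C', 'M670P', 'N52A', 'S87N', 'Y486P']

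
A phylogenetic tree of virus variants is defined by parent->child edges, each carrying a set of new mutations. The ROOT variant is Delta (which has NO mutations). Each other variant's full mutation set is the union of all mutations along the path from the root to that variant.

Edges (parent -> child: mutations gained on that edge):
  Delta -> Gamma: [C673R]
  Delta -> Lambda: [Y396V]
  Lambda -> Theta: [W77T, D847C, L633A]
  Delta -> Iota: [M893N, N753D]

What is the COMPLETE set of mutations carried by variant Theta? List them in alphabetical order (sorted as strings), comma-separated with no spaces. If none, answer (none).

At Delta: gained [] -> total []
At Lambda: gained ['Y396V'] -> total ['Y396V']
At Theta: gained ['W77T', 'D847C', 'L633A'] -> total ['D847C', 'L633A', 'W77T', 'Y396V']

Answer: D847C,L633A,W77T,Y396V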